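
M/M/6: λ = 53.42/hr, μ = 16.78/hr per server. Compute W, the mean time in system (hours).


a = 3.1836; ρ = 0.5306; P₀ = 0.040463
Lq = P₀·a^c·ρ/(c!(1−ρ)²) = 0.14088
Wq = Lq/λ = 0.14088/53.42 = 0.002637 hr
W = Wq + 1/μ = 0.002637 + 0.05959 = 0.06223 hr

Final: 0.06223 hr


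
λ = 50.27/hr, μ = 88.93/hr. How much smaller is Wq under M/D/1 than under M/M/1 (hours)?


ρ = 50.27/88.93 = 0.5653
Wq(M/M/1) = ρ/(μ−λ) = 0.5653/38.66 = 0.01462 hr
Wq(M/D/1) = ρ/(2(μ−λ)) = 0.007311 hr
Savings = 0.01462 − 0.007311 = 0.007311 hr

Final: 0.007311 hr


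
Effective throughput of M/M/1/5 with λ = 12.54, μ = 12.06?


ρ = 1.0398; P_K = (1−ρ)ρ^5/(1−ρ^6) = 0.183341
λ_eff = λ(1 − P_K) = 12.54·(1 − 0.183341) = 12.54·0.816659 = 10.2409 /hr

Final: 10.2409 /hr


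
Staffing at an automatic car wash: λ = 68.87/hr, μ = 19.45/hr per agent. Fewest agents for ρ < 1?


Stability requires cμ > λ ⇔ c > λ/μ.
λ/μ = 68.87/19.45 = 3.5409
Minimum integer c = ⌊3.5409⌋ + 1 = 4
Check: 4·19.45 = 77.80 > 68.87, while 3·19.45 = 58.35 ≤ 68.87

Final: 4 servers


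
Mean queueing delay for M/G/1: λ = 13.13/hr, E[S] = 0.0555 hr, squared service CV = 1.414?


ρ = λ·E[S] = 13.13·0.0555 = 0.7287
E[S²] = E[S]²(1+C_s²) = 0.0555²·(1+1.414) = 0.007436
Wq = λ·E[S²]/(2(1−ρ)) = 13.13·0.007436/(2·0.2713) = 0.17994 hr

Final: 0.17994 hr


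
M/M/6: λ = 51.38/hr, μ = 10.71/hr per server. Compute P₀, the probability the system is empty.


a = λ/μ = 51.38/10.71 = 4.7974; ρ = a/c = 0.7996
Σ_{k=0}^{5} a^k/k! (terms k=0..5) = 1.00000 + 4.79739 + 11.50745 + 18.40190 + 22.07025 + 21.17590 = 78.95289
Tail: a^6/(6!(1−ρ)) = 12190.67560/(720·0.2004) = 84.47343
P₀ = 1/(78.95289 + 84.47343) = 1/163.42632 = 0.006119

Final: 0.006119


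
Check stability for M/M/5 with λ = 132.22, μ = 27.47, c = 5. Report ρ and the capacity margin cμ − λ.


Total capacity cμ = 5·27.47 = 137.35/hr
ρ = λ/(cμ) = 132.22/137.35 = 0.9627
Stable ⇔ ρ < 1: YES
Spare capacity = cμ − λ = 137.35 − 132.22 = 5.13/hr

Final: ρ = 0.9627; stable; margin = 5.13/hr


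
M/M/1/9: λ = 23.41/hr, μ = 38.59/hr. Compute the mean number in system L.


ρ = 23.41/38.59 = 0.6066
L = ρ[1 − (K+1)ρ^K + Kρ^(K+1)] / [(1−ρ)(1−ρ^(K+1))]
Numerator: 0.6066·(1 − 10·0.011126 + 9·0.006749) = 0.575989
Denominator: (0.3934)·(0.993251) = 0.390711
L = 0.575989/0.390711 = 1.4742

Final: 1.4742


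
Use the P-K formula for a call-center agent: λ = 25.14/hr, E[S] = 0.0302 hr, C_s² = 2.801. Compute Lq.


ρ = λ·E[S] = 25.14·0.0302 = 0.7592
Lq = ρ²(1+C_s²)/(2(1−ρ)) = 0.5764·(1+2.801)/(2·0.2408)
= 0.5764·3.8010/0.4815 = 4.54995

Final: 4.54995


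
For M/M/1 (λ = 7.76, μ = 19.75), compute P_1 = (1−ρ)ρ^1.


ρ = 7.76/19.75 = 0.3929
P_n = (1−ρ)·ρ^n = (1 − 0.3929)·0.3929^1 = 0.6071·0.392911 = 0.238532

Final: 0.238532


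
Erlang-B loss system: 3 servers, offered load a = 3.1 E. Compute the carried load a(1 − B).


B(3,3.1) = 0.357975 (Erlang-B)
Carried load = a(1 − B) = 3.1·(1 − 0.357975) = 3.1·0.642025 = 1.9903 E

Final: 1.9903 Erlangs


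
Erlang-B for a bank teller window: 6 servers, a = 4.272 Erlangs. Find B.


B(c,a) = (a^c/c!) / Σ_{k=0}^{c} a^k/k!
a^6/6! = 8.442187
Σ terms (k=0..6): 1.00000 + 4.27200 + 9.12499 + 12.99399 + 13.87758 + 11.85700 + 8.44219 = 61.567752
B = 8.442187/61.567752 = 0.137120

Final: 0.137120


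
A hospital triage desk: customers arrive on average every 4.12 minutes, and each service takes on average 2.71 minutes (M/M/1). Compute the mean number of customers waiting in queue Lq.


λ = 60/4.12 = 14.5631 /hr
μ = 60/2.71 = 22.1402 /hr
ρ = λ/μ = 14.5631/22.1402 = 0.6578
Lq = ρ²/(1−ρ) = 0.4327/0.3422 = 1.2642

Final: 1.2642


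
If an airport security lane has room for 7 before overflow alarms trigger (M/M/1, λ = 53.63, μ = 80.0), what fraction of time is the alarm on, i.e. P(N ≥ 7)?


ρ = 53.63/80.0 = 0.6704
P(N ≥ n) = ρ^n = 0.6704^7 = 0.060845

Final: 0.060845


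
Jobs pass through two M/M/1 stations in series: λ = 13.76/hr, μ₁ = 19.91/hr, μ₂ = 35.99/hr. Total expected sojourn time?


Each node sees arrival rate λ = 13.76/hr (tandem ⇒ throughput preserved).
W₁ = 1/(μ₁−λ) = 1/(19.91−13.76) = 0.16260 hr
W₂ = 1/(μ₂−λ) = 1/(35.99−13.76) = 0.04498 hr
W_total = W₁ + W₂ = 0.16260 + 0.04498 = 0.20759 hr

Final: 0.20759 hr


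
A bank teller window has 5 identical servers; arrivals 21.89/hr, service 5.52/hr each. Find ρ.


ρ = λ/(cμ) = 21.89/(5·5.52) = 21.89/27.60 = 0.7931

Final: 0.7931


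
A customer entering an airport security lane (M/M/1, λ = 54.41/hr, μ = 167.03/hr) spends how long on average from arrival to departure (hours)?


W = 1/(μ−λ) = 1/(167.03 − 54.41) = 1/112.62 = 0.008879 hr

Final: 0.008879 hr


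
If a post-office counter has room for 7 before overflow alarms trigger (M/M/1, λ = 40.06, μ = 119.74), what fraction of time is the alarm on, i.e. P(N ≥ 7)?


ρ = 40.06/119.74 = 0.3346
P(N ≥ n) = ρ^n = 0.3346^7 = 0.0004691

Final: 0.0004691


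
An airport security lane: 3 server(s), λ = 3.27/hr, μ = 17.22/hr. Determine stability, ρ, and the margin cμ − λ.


Total capacity cμ = 3·17.22 = 51.66/hr
ρ = λ/(cμ) = 3.27/51.66 = 0.06330
Stable ⇔ ρ < 1: YES
Spare capacity = cμ − λ = 51.66 − 3.27 = 48.39/hr

Final: ρ = 0.06330; stable; margin = 48.39/hr


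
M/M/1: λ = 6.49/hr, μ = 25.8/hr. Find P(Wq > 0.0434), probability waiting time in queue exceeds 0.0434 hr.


ρ = 6.49/25.8 = 0.2516
P(Wq > t) = ρ·e^{−(μ−λ)t} = 0.2516·e^{−0.8381}
= 0.2516·0.432551 = 0.108808

Final: 0.108808


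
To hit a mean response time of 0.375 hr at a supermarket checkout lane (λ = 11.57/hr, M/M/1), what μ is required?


W = 1/(μ−λ) ⇒ μ − λ = 1/W = 1/0.375 = 2.6667
μ = λ + 1/W = 11.57 + 2.6667 = 14.2367 per hr

Final: 14.2367 /hr


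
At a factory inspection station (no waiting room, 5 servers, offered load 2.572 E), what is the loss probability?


B(c,a) = (a^c/c!) / Σ_{k=0}^{c} a^k/k!
a^5/5! = 0.937937
Σ terms (k=0..5): 1.00000 + 2.57200 + 3.30759 + 2.83571 + 1.82336 + 0.93794 = 12.476598
B = 0.937937/12.476598 = 0.075176

Final: 0.075176


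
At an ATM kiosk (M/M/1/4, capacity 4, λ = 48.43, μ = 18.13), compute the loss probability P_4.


ρ = λ/μ = 48.43/18.13 = 2.6713
P_K = (1−ρ)ρ^K/(1−ρ^(K+1)) = (-1.6713·50.917452)/(1 − 136.013910)
= -85.096458/-135.013910 = 0.630279

Final: 0.630279


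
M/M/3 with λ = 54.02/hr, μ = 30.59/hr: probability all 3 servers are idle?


a = λ/μ = 54.02/30.59 = 1.7659; ρ = a/c = 0.5886
Σ_{k=0}^{2} a^k/k! (terms k=0..2) = 1.00000 + 1.76594 + 1.55927 = 4.32520
Tail: a^3/(3!(1−ρ)) = 5.50713/(6·0.4114) = 2.23130
P₀ = 1/(4.32520 + 2.23130) = 1/6.55650 = 0.152520

Final: 0.152520


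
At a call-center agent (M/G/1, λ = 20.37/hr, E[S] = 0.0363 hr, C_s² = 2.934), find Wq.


ρ = λ·E[S] = 20.37·0.0363 = 0.7394
E[S²] = E[S]²(1+C_s²) = 0.0363²·(1+2.934) = 0.005184
Wq = λ·E[S²]/(2(1−ρ)) = 20.37·0.005184/(2·0.2606) = 0.20262 hr

Final: 0.20262 hr


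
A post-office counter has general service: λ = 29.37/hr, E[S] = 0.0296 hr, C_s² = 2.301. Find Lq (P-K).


ρ = λ·E[S] = 29.37·0.0296 = 0.8694
Lq = ρ²(1+C_s²)/(2(1−ρ)) = 0.7558·(1+2.301)/(2·0.1306)
= 0.7558·3.3010/0.2613 = 9.54782

Final: 9.54782


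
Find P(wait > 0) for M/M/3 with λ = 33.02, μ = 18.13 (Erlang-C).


a = λ/μ = 1.8213; ρ = a/3 = 0.6071
P₀ = 0.141994 (from M/M/c formula)
C(c,a) = [a^c/(c!(1−ρ))]·P₀ = [6.04140/(6·0.3929)]·0.141994
= 2.56272·0.141994 = 0.363890

Final: 0.363890


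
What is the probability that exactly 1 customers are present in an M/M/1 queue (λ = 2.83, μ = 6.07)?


ρ = 2.83/6.07 = 0.4662
P_n = (1−ρ)·ρ^n = (1 − 0.4662)·0.4662^1 = 0.5338·0.466227 = 0.248859

Final: 0.248859


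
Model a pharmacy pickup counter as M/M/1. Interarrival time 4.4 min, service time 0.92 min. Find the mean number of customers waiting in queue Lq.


λ = 60/4.4 = 13.6364 /hr
μ = 60/0.92 = 65.2174 /hr
ρ = λ/μ = 13.6364/65.2174 = 0.2091
Lq = ρ²/(1−ρ) = 0.04372/0.7909 = 0.05528

Final: 0.05528


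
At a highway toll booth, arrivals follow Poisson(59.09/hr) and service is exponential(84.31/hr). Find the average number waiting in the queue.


ρ = 59.09/84.31 = 0.7009
Lq = ρ²/(1−ρ) = 0.4912/0.2991 = 1.6421

Final: 1.6421


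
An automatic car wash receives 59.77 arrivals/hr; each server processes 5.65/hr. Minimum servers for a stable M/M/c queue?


Stability requires cμ > λ ⇔ c > λ/μ.
λ/μ = 59.77/5.65 = 10.5788
Minimum integer c = ⌊10.5788⌋ + 1 = 11
Check: 11·5.65 = 62.15 > 59.77, while 10·5.65 = 56.50 ≤ 59.77

Final: 11 servers


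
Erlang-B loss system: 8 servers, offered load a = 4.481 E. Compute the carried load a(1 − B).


B(8,4.481) = 0.047518 (Erlang-B)
Carried load = a(1 − B) = 4.481·(1 − 0.047518) = 4.481·0.952482 = 4.2681 E

Final: 4.2681 Erlangs


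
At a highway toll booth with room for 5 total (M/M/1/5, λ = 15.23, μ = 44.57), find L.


ρ = 15.23/44.57 = 0.3417
L = ρ[1 − (K+1)ρ^K + Kρ^(K+1)] / [(1−ρ)(1−ρ^(K+1))]
Numerator: 0.3417·(1 − 6·0.004659 + 5·0.001592) = 0.334878
Denominator: (0.6583)·(0.998408) = 0.657242
L = 0.334878/0.657242 = 0.5095

Final: 0.5095


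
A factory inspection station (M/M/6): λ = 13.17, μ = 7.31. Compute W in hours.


a = 1.8016; ρ = 0.3003; P₀ = 0.164899
Lq = P₀·a^c·ρ/(c!(1−ρ)²) = 0.004803
Wq = Lq/λ = 0.004803/13.17 = 0.0003647 hr
W = Wq + 1/μ = 0.0003647 + 0.13680 = 0.13716 hr

Final: 0.13716 hr


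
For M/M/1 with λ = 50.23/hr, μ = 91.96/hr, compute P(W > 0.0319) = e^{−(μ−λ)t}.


W ~ Exponential(μ−λ) for M/M/1.
μ − λ = 91.96 − 50.23 = 41.7300
P(W > t) = e^{−(μ−λ)t} = e^{−1.3312} = 0.264164

Final: 0.264164


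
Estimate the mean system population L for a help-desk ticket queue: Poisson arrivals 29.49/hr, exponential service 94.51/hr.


ρ = λ/μ = 29.49/94.51 = 0.3120
L = ρ/(1−ρ) = 0.3120/(1 − 0.3120) = 0.3120/0.6880 = 0.4536

Final: 0.4536


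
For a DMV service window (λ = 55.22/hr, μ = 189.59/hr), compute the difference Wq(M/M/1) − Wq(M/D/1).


ρ = 55.22/189.59 = 0.2913
Wq(M/M/1) = ρ/(μ−λ) = 0.2913/134.37 = 0.002168 hr
Wq(M/D/1) = ρ/(2(μ−λ)) = 0.001084 hr
Savings = 0.002168 − 0.001084 = 0.001084 hr

Final: 0.001084 hr


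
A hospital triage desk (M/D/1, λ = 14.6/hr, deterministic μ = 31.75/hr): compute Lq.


ρ = 14.6/31.75 = 0.4598
M/D/1: Lq = ρ²/(2(1−ρ)) = 0.2115/(2·0.5402) = 0.19573

Final: 0.19573


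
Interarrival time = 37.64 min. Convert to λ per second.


λ = 1/(interarrival time) in consistent units.
1 second = 0.0166667 min, so λ = 0.0166667/37.64 = 0.0004428 per second

Final: 0.0004428 /sec


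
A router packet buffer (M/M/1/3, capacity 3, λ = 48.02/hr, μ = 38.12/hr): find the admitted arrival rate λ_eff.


ρ = 1.2597; P_K = (1−ρ)ρ^3/(1−ρ^4) = 0.341966
λ_eff = λ(1 − P_K) = 48.02·(1 − 0.341966) = 48.02·0.658034 = 31.5988 /hr

Final: 31.5988 /hr


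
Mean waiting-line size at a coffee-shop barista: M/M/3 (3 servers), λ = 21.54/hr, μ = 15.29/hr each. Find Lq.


a = λ/μ = 1.4088; ρ = a/3 = 0.4696
P₀ = 0.233667
Lq = P₀·a^c·ρ / (c!·(1−ρ)²) = 0.233667·2.79585·0.4696/(6·0.28134)
= 0.18174

Final: 0.18174


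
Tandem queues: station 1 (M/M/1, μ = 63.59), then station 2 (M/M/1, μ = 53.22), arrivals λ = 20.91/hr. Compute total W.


Each node sees arrival rate λ = 20.91/hr (tandem ⇒ throughput preserved).
W₁ = 1/(μ₁−λ) = 1/(63.59−20.91) = 0.02343 hr
W₂ = 1/(μ₂−λ) = 1/(53.22−20.91) = 0.03095 hr
W_total = W₁ + W₂ = 0.02343 + 0.03095 = 0.05438 hr

Final: 0.05438 hr


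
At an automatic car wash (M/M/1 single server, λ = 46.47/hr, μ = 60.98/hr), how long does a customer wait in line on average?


ρ = 46.47/60.98 = 0.7621
Wq = ρ/(μ−λ) = 0.7621/(60.98 − 46.47) = 0.7621/14.51 = 0.05252 hr

Final: 0.05252 hr


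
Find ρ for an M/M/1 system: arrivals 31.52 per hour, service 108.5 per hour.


ρ = λ/μ = 31.52/108.5 = 0.2905

Final: 0.2905


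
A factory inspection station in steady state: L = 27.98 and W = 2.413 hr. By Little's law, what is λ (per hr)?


λ = L/W = 27.98/2.413 = 11.5955 /hr

Final: 11.5955 /hr


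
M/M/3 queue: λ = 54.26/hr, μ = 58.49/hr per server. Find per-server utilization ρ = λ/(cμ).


ρ = λ/(cμ) = 54.26/(3·58.49) = 54.26/175.47 = 0.3092

Final: 0.3092


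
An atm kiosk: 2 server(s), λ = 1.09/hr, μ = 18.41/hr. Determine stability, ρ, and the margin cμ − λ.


Total capacity cμ = 2·18.41 = 36.82/hr
ρ = λ/(cμ) = 1.09/36.82 = 0.02960
Stable ⇔ ρ < 1: YES
Spare capacity = cμ − λ = 36.82 − 1.09 = 35.73/hr

Final: ρ = 0.02960; stable; margin = 35.73/hr


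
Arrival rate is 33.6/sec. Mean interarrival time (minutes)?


Mean interarrival time = 1/λ = 1/33.6 second = 0.02976 second
In minutes: 0.02976 × 0.0166667 = 0.0004960 min

Final: 0.0004960 min


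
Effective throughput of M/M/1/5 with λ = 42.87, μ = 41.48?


ρ = 1.0335; P_K = (1−ρ)ρ^5/(1−ρ^6) = 0.180696
λ_eff = λ(1 − P_K) = 42.87·(1 − 0.180696) = 42.87·0.819304 = 35.1236 /hr

Final: 35.1236 /hr


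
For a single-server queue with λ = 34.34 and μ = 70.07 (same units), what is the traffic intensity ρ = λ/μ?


ρ = λ/μ = 34.34/70.07 = 0.4901

Final: 0.4901


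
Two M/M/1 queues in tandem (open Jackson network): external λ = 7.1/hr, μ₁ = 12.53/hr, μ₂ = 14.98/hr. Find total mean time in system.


Each node sees arrival rate λ = 7.1/hr (tandem ⇒ throughput preserved).
W₁ = 1/(μ₁−λ) = 1/(12.53−7.1) = 0.18416 hr
W₂ = 1/(μ₂−λ) = 1/(14.98−7.1) = 0.12690 hr
W_total = W₁ + W₂ = 0.18416 + 0.12690 = 0.31107 hr

Final: 0.31107 hr


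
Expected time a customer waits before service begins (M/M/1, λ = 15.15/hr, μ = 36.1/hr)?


ρ = 15.15/36.1 = 0.4197
Wq = ρ/(μ−λ) = 0.4197/(36.1 − 15.15) = 0.4197/20.95 = 0.02003 hr

Final: 0.02003 hr


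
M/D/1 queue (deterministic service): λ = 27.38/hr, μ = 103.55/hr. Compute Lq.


ρ = 27.38/103.55 = 0.2644
M/D/1: Lq = ρ²/(2(1−ρ)) = 0.06991/(2·0.7356) = 0.04752

Final: 0.04752


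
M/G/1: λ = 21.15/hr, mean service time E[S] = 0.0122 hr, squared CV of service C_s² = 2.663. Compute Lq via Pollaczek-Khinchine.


ρ = λ·E[S] = 21.15·0.0122 = 0.2580
Lq = ρ²(1+C_s²)/(2(1−ρ)) = 0.06658·(1+2.663)/(2·0.7420)
= 0.06658·3.6630/1.4839 = 0.16435

Final: 0.16435


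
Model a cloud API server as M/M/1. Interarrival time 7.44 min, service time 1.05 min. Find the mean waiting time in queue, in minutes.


λ = 60/7.44 = 8.0645 /hr
μ = 60/1.05 = 57.1429 /hr
ρ = λ/μ = 8.0645/57.1429 = 0.1411
Wq = ρ/(μ−λ) = 0.1411/(57.1429−8.0645) = 0.002876 hr
In minutes: 0.002876·60 = 0.1725 min

Final: 0.1725 min


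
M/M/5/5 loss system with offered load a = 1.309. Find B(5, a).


B(c,a) = (a^c/c!) / Σ_{k=0}^{c} a^k/k!
a^5/5! = 0.032027
Σ terms (k=0..5): 1.00000 + 1.30900 + 0.85674 + 0.37382 + 0.12233 + 0.03203 = 3.693926
B = 0.032027/3.693926 = 0.008670

Final: 0.008670


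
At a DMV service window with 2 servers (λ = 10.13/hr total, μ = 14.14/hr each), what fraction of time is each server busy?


ρ = λ/(cμ) = 10.13/(2·14.14) = 10.13/28.28 = 0.3582

Final: 0.3582


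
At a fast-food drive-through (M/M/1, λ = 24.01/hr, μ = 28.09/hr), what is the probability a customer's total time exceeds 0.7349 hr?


W ~ Exponential(μ−λ) for M/M/1.
μ − λ = 28.09 − 24.01 = 4.0800
P(W > t) = e^{−(μ−λ)t} = e^{−2.9984} = 0.049867

Final: 0.049867


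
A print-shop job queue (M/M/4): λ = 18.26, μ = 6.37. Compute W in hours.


a = 2.8666; ρ = 0.7166; P₀ = 0.045809
Lq = P₀·a^c·ρ/(c!(1−ρ)²) = 1.15030
Wq = Lq/λ = 1.15030/18.26 = 0.06300 hr
W = Wq + 1/μ = 0.06300 + 0.15699 = 0.21998 hr

Final: 0.21998 hr


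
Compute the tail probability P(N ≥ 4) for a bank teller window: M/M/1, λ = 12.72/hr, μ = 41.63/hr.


ρ = 12.72/41.63 = 0.3055
P(N ≥ n) = ρ^n = 0.3055^4 = 0.008716

Final: 0.008716


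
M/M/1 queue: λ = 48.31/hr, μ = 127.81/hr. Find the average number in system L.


ρ = λ/μ = 48.31/127.81 = 0.3780
L = ρ/(1−ρ) = 0.3780/(1 − 0.3780) = 0.3780/0.6220 = 0.6077

Final: 0.6077


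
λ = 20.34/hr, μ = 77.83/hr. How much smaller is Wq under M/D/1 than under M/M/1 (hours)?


ρ = 20.34/77.83 = 0.2613
Wq(M/M/1) = ρ/(μ−λ) = 0.2613/57.49 = 0.004546 hr
Wq(M/D/1) = ρ/(2(μ−λ)) = 0.002273 hr
Savings = 0.004546 − 0.002273 = 0.002273 hr

Final: 0.002273 hr


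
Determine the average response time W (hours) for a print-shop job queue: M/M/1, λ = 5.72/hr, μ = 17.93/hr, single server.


W = 1/(μ−λ) = 1/(17.93 − 5.72) = 1/12.21 = 0.08190 hr

Final: 0.08190 hr


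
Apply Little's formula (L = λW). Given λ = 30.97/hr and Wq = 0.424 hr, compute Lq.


Lq = λWq = 30.97·0.424 = 13.1313

Final: 13.1313


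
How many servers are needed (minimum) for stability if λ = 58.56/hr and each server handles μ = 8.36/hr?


Stability requires cμ > λ ⇔ c > λ/μ.
λ/μ = 58.56/8.36 = 7.0048
Minimum integer c = ⌊7.0048⌋ + 1 = 8
Check: 8·8.36 = 66.88 > 58.56, while 7·8.36 = 58.52 ≤ 58.56

Final: 8 servers


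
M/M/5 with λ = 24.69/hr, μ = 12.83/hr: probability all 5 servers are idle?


a = λ/μ = 24.69/12.83 = 1.9244; ρ = a/c = 0.3849
Σ_{k=0}^{4} a^k/k! (terms k=0..4) = 1.00000 + 1.92440 + 1.85165 + 1.18777 + 0.57143 = 6.53525
Tail: a^5/(5!(1−ρ)) = 26.39199/(120·0.6151) = 0.35754
P₀ = 1/(6.53525 + 0.35754) = 1/6.89279 = 0.145079

Final: 0.145079


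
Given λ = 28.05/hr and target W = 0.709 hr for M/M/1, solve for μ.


W = 1/(μ−λ) ⇒ μ − λ = 1/W = 1/0.709 = 1.4104
μ = λ + 1/W = 28.05 + 1.4104 = 29.4604 per hr

Final: 29.4604 /hr


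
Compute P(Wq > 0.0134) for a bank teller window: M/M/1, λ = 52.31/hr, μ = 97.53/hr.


ρ = 52.31/97.53 = 0.5363
P(Wq > t) = ρ·e^{−(μ−λ)t} = 0.5363·e^{−0.6059}
= 0.5363·0.545557 = 0.292608

Final: 0.292608


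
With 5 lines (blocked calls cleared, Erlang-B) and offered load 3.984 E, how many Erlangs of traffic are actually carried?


B(5,3.984) = 0.197636 (Erlang-B)
Carried load = a(1 − B) = 3.984·(1 − 0.197636) = 3.984·0.802364 = 3.1966 E

Final: 3.1966 Erlangs


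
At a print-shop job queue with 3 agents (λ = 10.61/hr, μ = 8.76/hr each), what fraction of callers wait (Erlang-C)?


a = λ/μ = 1.2112; ρ = a/3 = 0.4037
P₀ = 0.290587 (from M/M/c formula)
C(c,a) = [a^c/(c!(1−ρ))]·P₀ = [1.77678/(6·0.5963)]·0.290587
= 0.49664·0.290587 = 0.144316

Final: 0.144316


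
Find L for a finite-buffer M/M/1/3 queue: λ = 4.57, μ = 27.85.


ρ = 4.57/27.85 = 0.1641
L = ρ[1 − (K+1)ρ^K + Kρ^(K+1)] / [(1−ρ)(1−ρ^(K+1))]
Numerator: 0.1641·(1 − 4·0.004418 + 3·0.0007250) = 0.161550
Denominator: (0.8359)·(0.999275) = 0.835301
L = 0.161550/0.835301 = 0.1934

Final: 0.1934


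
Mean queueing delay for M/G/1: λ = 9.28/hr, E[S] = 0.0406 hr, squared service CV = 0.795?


ρ = λ·E[S] = 9.28·0.0406 = 0.3768
E[S²] = E[S]²(1+C_s²) = 0.0406²·(1+0.795) = 0.002959
Wq = λ·E[S²]/(2(1−ρ)) = 9.28·0.002959/(2·0.6232) = 0.02203 hr

Final: 0.02203 hr


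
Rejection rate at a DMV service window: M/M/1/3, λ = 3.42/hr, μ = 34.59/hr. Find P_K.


ρ = λ/μ = 3.42/34.59 = 0.09887
P_K = (1−ρ)ρ^K/(1−ρ^(K+1)) = (0.9011·0.0009666)/(1 − 0.00009557)
= 0.0008710/0.999904 = 0.0008711

Final: 0.0008711


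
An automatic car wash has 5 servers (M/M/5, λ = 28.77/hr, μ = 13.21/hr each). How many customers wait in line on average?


a = λ/μ = 2.1779; ρ = a/5 = 0.4356
P₀ = 0.111956
Lq = P₀·a^c·ρ / (c!·(1−ρ)²) = 0.111956·48.99877·0.4356/(120·0.31857)
= 0.06250

Final: 0.06250


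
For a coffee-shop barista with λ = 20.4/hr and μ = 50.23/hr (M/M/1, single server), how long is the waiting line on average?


ρ = 20.4/50.23 = 0.4061
Lq = ρ²/(1−ρ) = 0.1649/0.5939 = 0.2777

Final: 0.2777


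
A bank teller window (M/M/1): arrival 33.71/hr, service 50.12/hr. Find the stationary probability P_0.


ρ = 33.71/50.12 = 0.6726
P_n = (1−ρ)·ρ^n = (1 − 0.6726)·0.6726^0 = 0.3274·1.000000 = 0.327414

Final: 0.327414


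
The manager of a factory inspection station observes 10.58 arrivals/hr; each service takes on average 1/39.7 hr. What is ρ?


ρ = λ/μ = 10.58/39.7 = 0.2665

Final: 0.2665


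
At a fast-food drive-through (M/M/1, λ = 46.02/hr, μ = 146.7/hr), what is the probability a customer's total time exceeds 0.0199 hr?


W ~ Exponential(μ−λ) for M/M/1.
μ − λ = 146.7 − 46.02 = 100.6800
P(W > t) = e^{−(μ−λ)t} = e^{−2.0035} = 0.134858

Final: 0.134858


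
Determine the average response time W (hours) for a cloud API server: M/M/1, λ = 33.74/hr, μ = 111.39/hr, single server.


W = 1/(μ−λ) = 1/(111.39 − 33.74) = 1/77.65 = 0.01288 hr

Final: 0.01288 hr


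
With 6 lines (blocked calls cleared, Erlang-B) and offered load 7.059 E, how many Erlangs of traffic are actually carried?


B(6,7.059) = 0.335000 (Erlang-B)
Carried load = a(1 − B) = 7.059·(1 − 0.335000) = 7.059·0.665000 = 4.6942 E

Final: 4.6942 Erlangs


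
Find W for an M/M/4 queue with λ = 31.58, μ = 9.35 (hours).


a = 3.3775; ρ = 0.8444; P₀ = 0.019475
Lq = P₀·a^c·ρ/(c!(1−ρ)²) = 3.68218
Wq = Lq/λ = 3.68218/31.58 = 0.11660 hr
W = Wq + 1/μ = 0.11660 + 0.10695 = 0.22355 hr

Final: 0.22355 hr


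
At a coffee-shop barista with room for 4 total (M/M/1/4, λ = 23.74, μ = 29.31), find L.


ρ = 23.74/29.31 = 0.8100
L = ρ[1 − (K+1)ρ^K + Kρ^(K+1)] / [(1−ρ)(1−ρ^(K+1))]
Numerator: 0.8100·(1 − 5·0.430387 + 4·0.348598) = 0.196378
Denominator: (0.1900)·(0.651402) = 0.123791
L = 0.196378/0.123791 = 1.5864

Final: 1.5864


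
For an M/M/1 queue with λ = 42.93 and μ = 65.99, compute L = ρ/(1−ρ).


ρ = λ/μ = 42.93/65.99 = 0.6506
L = ρ/(1−ρ) = 0.6506/(1 − 0.6506) = 0.6506/0.3494 = 1.8617

Final: 1.8617


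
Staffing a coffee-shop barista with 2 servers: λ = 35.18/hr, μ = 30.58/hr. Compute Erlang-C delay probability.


a = λ/μ = 1.1504; ρ = a/2 = 0.5752
P₀ = 0.269670 (from M/M/c formula)
C(c,a) = [a^c/(c!(1−ρ))]·P₀ = [1.32348/(2·0.4248)]·0.269670
= 1.55781·0.269670 = 0.420095

Final: 0.420095


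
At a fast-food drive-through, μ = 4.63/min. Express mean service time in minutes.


Mean service time = 1/μ = 1/4.63 minute = 0.21598 minute
In minutes: 0.21598 × 1 = 0.2160 min

Final: 0.2160 min


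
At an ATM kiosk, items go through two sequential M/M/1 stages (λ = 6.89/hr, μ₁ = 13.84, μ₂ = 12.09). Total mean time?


Each node sees arrival rate λ = 6.89/hr (tandem ⇒ throughput preserved).
W₁ = 1/(μ₁−λ) = 1/(13.84−6.89) = 0.14388 hr
W₂ = 1/(μ₂−λ) = 1/(12.09−6.89) = 0.19231 hr
W_total = W₁ + W₂ = 0.14388 + 0.19231 = 0.33619 hr

Final: 0.33619 hr


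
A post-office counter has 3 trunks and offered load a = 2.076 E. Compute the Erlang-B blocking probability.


B(c,a) = (a^c/c!) / Σ_{k=0}^{c} a^k/k!
a^3/3! = 1.491182
Σ terms (k=0..3): 1.00000 + 2.07600 + 2.15489 + 1.49118 = 6.722070
B = 1.491182/6.722070 = 0.221834

Final: 0.221834


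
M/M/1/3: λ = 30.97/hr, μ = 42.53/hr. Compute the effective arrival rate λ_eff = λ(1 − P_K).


ρ = 0.7282; P_K = (1−ρ)ρ^3/(1−ρ^4) = 0.146009
λ_eff = λ(1 − P_K) = 30.97·(1 − 0.146009) = 30.97·0.853991 = 26.4481 /hr

Final: 26.4481 /hr


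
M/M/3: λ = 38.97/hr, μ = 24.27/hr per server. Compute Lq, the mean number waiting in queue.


a = λ/μ = 1.6057; ρ = a/3 = 0.5352
P₀ = 0.185896
Lq = P₀·a^c·ρ / (c!·(1−ρ)²) = 0.185896·4.13982·0.5352/(6·0.21601)
= 0.31781

Final: 0.31781


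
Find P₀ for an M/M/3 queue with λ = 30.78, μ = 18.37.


a = λ/μ = 30.78/18.37 = 1.6756; ρ = a/c = 0.5585
Σ_{k=0}^{2} a^k/k! (terms k=0..2) = 1.00000 + 1.67556 + 1.40375 = 4.07931
Tail: a^3/(3!(1−ρ)) = 4.70412/(6·0.4415) = 1.77589
P₀ = 1/(4.07931 + 1.77589) = 1/5.85519 = 0.170789

Final: 0.170789


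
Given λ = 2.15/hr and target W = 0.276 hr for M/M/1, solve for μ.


W = 1/(μ−λ) ⇒ μ − λ = 1/W = 1/0.276 = 3.6232
μ = λ + 1/W = 2.15 + 3.6232 = 5.7732 per hr

Final: 5.7732 /hr


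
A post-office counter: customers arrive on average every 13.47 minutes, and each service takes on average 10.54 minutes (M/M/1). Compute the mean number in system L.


λ = 60/13.47 = 4.4543 /hr
μ = 60/10.54 = 5.6926 /hr
ρ = λ/μ = 4.4543/5.6926 = 0.7825
L = ρ/(1−ρ) = 0.7825/0.2175 = 3.5973

Final: 3.5973


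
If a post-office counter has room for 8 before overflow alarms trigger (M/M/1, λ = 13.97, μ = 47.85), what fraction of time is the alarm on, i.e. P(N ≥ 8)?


ρ = 13.97/47.85 = 0.2920
P(N ≥ n) = ρ^n = 0.2920^8 = 0.00005279

Final: 0.00005279


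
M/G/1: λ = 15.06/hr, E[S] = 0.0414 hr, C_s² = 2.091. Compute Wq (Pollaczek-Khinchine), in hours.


ρ = λ·E[S] = 15.06·0.0414 = 0.6235
E[S²] = E[S]²(1+C_s²) = 0.0414²·(1+2.091) = 0.005298
Wq = λ·E[S²]/(2(1−ρ)) = 15.06·0.005298/(2·0.3765) = 0.10595 hr

Final: 0.10595 hr


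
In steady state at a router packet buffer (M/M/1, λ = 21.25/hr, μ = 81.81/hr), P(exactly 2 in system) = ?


ρ = 21.25/81.81 = 0.2597
P_n = (1−ρ)·ρ^n = (1 − 0.2597)·0.2597^2 = 0.7403·0.067469 = 0.049944

Final: 0.049944


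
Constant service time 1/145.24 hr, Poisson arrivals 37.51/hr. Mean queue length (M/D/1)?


ρ = 37.51/145.24 = 0.2583
M/D/1: Lq = ρ²/(2(1−ρ)) = 0.06670/(2·0.7417) = 0.04496

Final: 0.04496


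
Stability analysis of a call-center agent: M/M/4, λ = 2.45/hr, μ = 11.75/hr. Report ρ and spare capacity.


Total capacity cμ = 4·11.75 = 47.00/hr
ρ = λ/(cμ) = 2.45/47.00 = 0.05213
Stable ⇔ ρ < 1: YES
Spare capacity = cμ − λ = 47.00 − 2.45 = 44.55/hr

Final: ρ = 0.05213; stable; margin = 44.55/hr


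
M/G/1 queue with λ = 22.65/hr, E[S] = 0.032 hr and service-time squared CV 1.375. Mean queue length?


ρ = λ·E[S] = 22.65·0.032 = 0.7248
Lq = ρ²(1+C_s²)/(2(1−ρ)) = 0.5253·(1+1.375)/(2·0.2752)
= 0.5253·2.3750/0.5504 = 2.26684

Final: 2.26684


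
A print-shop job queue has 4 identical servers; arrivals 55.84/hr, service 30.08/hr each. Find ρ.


ρ = λ/(cμ) = 55.84/(4·30.08) = 55.84/120.32 = 0.4641

Final: 0.4641


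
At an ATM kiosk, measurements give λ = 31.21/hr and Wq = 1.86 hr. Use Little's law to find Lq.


Lq = λWq = 31.21·1.86 = 58.0506

Final: 58.0506


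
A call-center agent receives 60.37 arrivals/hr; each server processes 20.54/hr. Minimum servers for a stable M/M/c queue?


Stability requires cμ > λ ⇔ c > λ/μ.
λ/μ = 60.37/20.54 = 2.9391
Minimum integer c = ⌊2.9391⌋ + 1 = 3
Check: 3·20.54 = 61.62 > 60.37, while 2·20.54 = 41.08 ≤ 60.37

Final: 3 servers


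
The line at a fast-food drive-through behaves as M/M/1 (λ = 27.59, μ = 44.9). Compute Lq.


ρ = 27.59/44.9 = 0.6145
Lq = ρ²/(1−ρ) = 0.3776/0.3855 = 0.9794

Final: 0.9794


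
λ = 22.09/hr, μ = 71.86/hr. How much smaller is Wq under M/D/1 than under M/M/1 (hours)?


ρ = 22.09/71.86 = 0.3074
Wq(M/M/1) = ρ/(μ−λ) = 0.3074/49.77 = 0.006176 hr
Wq(M/D/1) = ρ/(2(μ−λ)) = 0.003088 hr
Savings = 0.006176 − 0.003088 = 0.003088 hr

Final: 0.003088 hr


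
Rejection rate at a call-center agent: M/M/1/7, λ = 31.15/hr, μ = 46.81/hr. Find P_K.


ρ = λ/μ = 31.15/46.81 = 0.6655
P_K = (1−ρ)ρ^K/(1−ρ^(K+1)) = (0.3345·0.057788)/(1 − 0.038455)
= 0.019333/0.961545 = 0.020106

Final: 0.020106


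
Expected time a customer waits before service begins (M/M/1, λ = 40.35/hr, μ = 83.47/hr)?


ρ = 40.35/83.47 = 0.4834
Wq = ρ/(μ−λ) = 0.4834/(83.47 − 40.35) = 0.4834/43.12 = 0.01121 hr

Final: 0.01121 hr


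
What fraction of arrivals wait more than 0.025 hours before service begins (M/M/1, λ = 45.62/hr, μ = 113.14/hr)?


ρ = 45.62/113.14 = 0.4032
P(Wq > t) = ρ·e^{−(μ−λ)t} = 0.4032·e^{−1.6880}
= 0.4032·0.184889 = 0.074550

Final: 0.074550


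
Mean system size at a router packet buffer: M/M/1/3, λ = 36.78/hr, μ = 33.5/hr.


ρ = 36.78/33.5 = 1.0979
L = ρ[1 − (K+1)ρ^K + Kρ^(K+1)] / [(1−ρ)(1−ρ^(K+1))]
Numerator: 1.0979·(1 − 4·1.323429 + 3·1.453007) = 0.071697
Denominator: (-0.09791)·(-0.453007) = 0.044354
L = 0.071697/0.044354 = 1.6165

Final: 1.6165


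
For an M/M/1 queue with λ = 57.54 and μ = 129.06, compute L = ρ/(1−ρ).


ρ = λ/μ = 57.54/129.06 = 0.4458
L = ρ/(1−ρ) = 0.4458/(1 − 0.4458) = 0.4458/0.5542 = 0.8045

Final: 0.8045


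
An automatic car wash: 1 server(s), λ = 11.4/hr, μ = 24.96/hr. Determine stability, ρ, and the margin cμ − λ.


Total capacity cμ = 1·24.96 = 24.96/hr
ρ = λ/(cμ) = 11.4/24.96 = 0.4567
Stable ⇔ ρ < 1: YES
Spare capacity = cμ − λ = 24.96 − 11.4 = 13.56/hr

Final: ρ = 0.4567; stable; margin = 13.56/hr


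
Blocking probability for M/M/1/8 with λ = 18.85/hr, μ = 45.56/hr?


ρ = λ/μ = 18.85/45.56 = 0.4137
P_K = (1−ρ)ρ^K/(1−ρ^(K+1)) = (0.5863·0.0008587)/(1 − 0.0003553)
= 0.0005034/0.999645 = 0.0005036

Final: 0.0005036


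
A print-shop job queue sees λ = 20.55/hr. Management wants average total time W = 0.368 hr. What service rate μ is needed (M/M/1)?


W = 1/(μ−λ) ⇒ μ − λ = 1/W = 1/0.368 = 2.7174
μ = λ + 1/W = 20.55 + 2.7174 = 23.2674 per hr

Final: 23.2674 /hr


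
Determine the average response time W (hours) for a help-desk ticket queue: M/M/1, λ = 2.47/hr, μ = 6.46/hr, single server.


W = 1/(μ−λ) = 1/(6.46 − 2.47) = 1/3.99 = 0.2506 hr

Final: 0.2506 hr


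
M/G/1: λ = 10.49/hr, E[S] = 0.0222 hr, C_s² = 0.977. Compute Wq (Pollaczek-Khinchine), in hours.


ρ = λ·E[S] = 10.49·0.0222 = 0.2329
E[S²] = E[S]²(1+C_s²) = 0.0222²·(1+0.977) = 0.0009743
Wq = λ·E[S²]/(2(1−ρ)) = 10.49·0.0009743/(2·0.7671) = 0.006662 hr

Final: 0.006662 hr


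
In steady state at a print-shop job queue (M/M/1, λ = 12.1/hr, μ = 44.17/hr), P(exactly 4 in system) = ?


ρ = 12.1/44.17 = 0.2739
P_n = (1−ρ)·ρ^n = (1 − 0.2739)·0.2739^4 = 0.7261·0.005632 = 0.004089

Final: 0.004089


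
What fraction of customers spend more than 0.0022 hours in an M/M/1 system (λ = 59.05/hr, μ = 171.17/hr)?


W ~ Exponential(μ−λ) for M/M/1.
μ − λ = 171.17 − 59.05 = 112.1200
P(W > t) = e^{−(μ−λ)t} = e^{−0.2467} = 0.781403

Final: 0.781403


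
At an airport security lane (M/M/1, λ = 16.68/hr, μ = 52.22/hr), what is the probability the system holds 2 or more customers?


ρ = 16.68/52.22 = 0.3194
P(N ≥ n) = ρ^n = 0.3194^2 = 0.102028

Final: 0.102028


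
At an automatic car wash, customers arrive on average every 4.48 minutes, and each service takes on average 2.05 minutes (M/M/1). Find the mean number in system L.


λ = 60/4.48 = 13.3929 /hr
μ = 60/2.05 = 29.2683 /hr
ρ = λ/μ = 13.3929/29.2683 = 0.4576
L = ρ/(1−ρ) = 0.4576/0.5424 = 0.8436

Final: 0.8436


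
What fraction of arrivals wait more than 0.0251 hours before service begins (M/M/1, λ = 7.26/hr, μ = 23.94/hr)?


ρ = 7.26/23.94 = 0.3033
P(Wq > t) = ρ·e^{−(μ−λ)t} = 0.3033·e^{−0.4187}
= 0.3033·0.657923 = 0.199520

Final: 0.199520


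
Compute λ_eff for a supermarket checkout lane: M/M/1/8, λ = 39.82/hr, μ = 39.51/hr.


ρ = 1.0078; P_K = (1−ρ)ρ^8/(1−ρ^9) = 0.114616
λ_eff = λ(1 − P_K) = 39.82·(1 − 0.114616) = 39.82·0.885384 = 35.2560 /hr

Final: 35.2560 /hr


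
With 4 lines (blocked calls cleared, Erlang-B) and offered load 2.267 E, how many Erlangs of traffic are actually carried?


B(4,2.267) = 0.123946 (Erlang-B)
Carried load = a(1 − B) = 2.267·(1 − 0.123946) = 2.267·0.876054 = 1.9860 E

Final: 1.9860 Erlangs


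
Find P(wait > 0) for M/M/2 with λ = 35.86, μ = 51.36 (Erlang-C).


a = λ/μ = 0.6982; ρ = a/2 = 0.3491
P₀ = 0.482465 (from M/M/c formula)
C(c,a) = [a^c/(c!(1−ρ))]·P₀ = [0.48750/(2·0.6509)]·0.482465
= 0.37448·0.482465 = 0.180674

Final: 0.180674


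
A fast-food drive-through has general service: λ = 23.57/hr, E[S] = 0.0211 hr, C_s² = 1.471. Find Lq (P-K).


ρ = λ·E[S] = 23.57·0.0211 = 0.4973
Lq = ρ²(1+C_s²)/(2(1−ρ)) = 0.2473·(1+1.471)/(2·0.5027)
= 0.2473·2.4710/1.0053 = 0.60791

Final: 0.60791


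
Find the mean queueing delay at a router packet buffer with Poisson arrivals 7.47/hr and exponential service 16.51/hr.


ρ = 7.47/16.51 = 0.4525
Wq = ρ/(μ−λ) = 0.4525/(16.51 − 7.47) = 0.4525/9.04 = 0.05005 hr

Final: 0.05005 hr


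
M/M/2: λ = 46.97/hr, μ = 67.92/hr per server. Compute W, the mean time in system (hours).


a = 0.6915; ρ = 0.3458; P₀ = 0.486133
Lq = P₀·a^c·ρ/(c!(1−ρ)²) = 0.09391
Wq = Lq/λ = 0.09391/46.97 = 0.001999 hr
W = Wq + 1/μ = 0.001999 + 0.01472 = 0.01672 hr

Final: 0.01672 hr


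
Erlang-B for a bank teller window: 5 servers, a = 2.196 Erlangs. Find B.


B(c,a) = (a^c/c!) / Σ_{k=0}^{c} a^k/k!
a^5/5! = 0.425579
Σ terms (k=0..5): 1.00000 + 2.19600 + 2.41121 + 1.76500 + 0.96899 + 0.42558 = 8.766779
B = 0.425579/8.766779 = 0.048545

Final: 0.048545


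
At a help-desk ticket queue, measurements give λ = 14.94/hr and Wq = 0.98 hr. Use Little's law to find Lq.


Lq = λWq = 14.94·0.98 = 14.6412

Final: 14.6412


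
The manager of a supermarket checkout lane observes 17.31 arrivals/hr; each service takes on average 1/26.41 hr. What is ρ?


ρ = λ/μ = 17.31/26.41 = 0.6554

Final: 0.6554


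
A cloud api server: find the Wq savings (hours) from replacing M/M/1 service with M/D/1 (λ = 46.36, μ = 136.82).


ρ = 46.36/136.82 = 0.3388
Wq(M/M/1) = ρ/(μ−λ) = 0.3388/90.46 = 0.003746 hr
Wq(M/D/1) = ρ/(2(μ−λ)) = 0.001873 hr
Savings = 0.003746 − 0.001873 = 0.001873 hr

Final: 0.001873 hr


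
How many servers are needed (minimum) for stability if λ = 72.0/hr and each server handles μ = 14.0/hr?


Stability requires cμ > λ ⇔ c > λ/μ.
λ/μ = 72.0/14.0 = 5.1429
Minimum integer c = ⌊5.1429⌋ + 1 = 6
Check: 6·14.0 = 84.00 > 72.0, while 5·14.0 = 70.00 ≤ 72.0

Final: 6 servers


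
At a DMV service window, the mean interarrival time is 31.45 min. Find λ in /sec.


λ = 1/(interarrival time) in consistent units.
1 second = 0.0166667 min, so λ = 0.0166667/31.45 = 0.0005299 per second

Final: 0.0005299 /sec


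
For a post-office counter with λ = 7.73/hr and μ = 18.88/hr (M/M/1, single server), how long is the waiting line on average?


ρ = 7.73/18.88 = 0.4094
Lq = ρ²/(1−ρ) = 0.1676/0.5906 = 0.2838

Final: 0.2838


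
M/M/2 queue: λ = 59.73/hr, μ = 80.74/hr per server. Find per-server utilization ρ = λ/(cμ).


ρ = λ/(cμ) = 59.73/(2·80.74) = 59.73/161.48 = 0.3699

Final: 0.3699


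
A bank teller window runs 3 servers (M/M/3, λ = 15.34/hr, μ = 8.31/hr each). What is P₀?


a = λ/μ = 15.34/8.31 = 1.8460; ρ = a/c = 0.6153
Σ_{k=0}^{2} a^k/k! (terms k=0..2) = 1.00000 + 1.84597 + 1.70380 = 4.54977
Tail: a^3/(3!(1−ρ)) = 6.29032/(6·0.3847) = 2.72537
P₀ = 1/(4.54977 + 2.72537) = 1/7.27514 = 0.137454

Final: 0.137454


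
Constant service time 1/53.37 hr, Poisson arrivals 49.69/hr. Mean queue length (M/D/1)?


ρ = 49.69/53.37 = 0.9310
M/D/1: Lq = ρ²/(2(1−ρ)) = 0.8668/(2·0.06895) = 6.28583

Final: 6.28583


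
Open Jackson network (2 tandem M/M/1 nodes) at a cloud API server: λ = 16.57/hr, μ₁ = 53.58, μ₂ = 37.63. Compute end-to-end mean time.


Each node sees arrival rate λ = 16.57/hr (tandem ⇒ throughput preserved).
W₁ = 1/(μ₁−λ) = 1/(53.58−16.57) = 0.02702 hr
W₂ = 1/(μ₂−λ) = 1/(37.63−16.57) = 0.04748 hr
W_total = W₁ + W₂ = 0.02702 + 0.04748 = 0.07450 hr

Final: 0.07450 hr


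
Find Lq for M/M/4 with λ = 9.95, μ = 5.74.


a = λ/μ = 1.7334; ρ = a/4 = 0.4334
P₀ = 0.173372
Lq = P₀·a^c·ρ / (c!·(1−ρ)²) = 0.173372·9.02911·0.4334/(24·0.32108)
= 0.08803

Final: 0.08803


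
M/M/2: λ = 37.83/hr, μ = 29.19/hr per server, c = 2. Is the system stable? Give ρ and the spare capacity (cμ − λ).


Total capacity cμ = 2·29.19 = 58.38/hr
ρ = λ/(cμ) = 37.83/58.38 = 0.6480
Stable ⇔ ρ < 1: YES
Spare capacity = cμ − λ = 58.38 − 37.83 = 20.55/hr

Final: ρ = 0.6480; stable; margin = 20.55/hr


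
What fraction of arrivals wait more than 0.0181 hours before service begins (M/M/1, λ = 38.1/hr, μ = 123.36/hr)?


ρ = 38.1/123.36 = 0.3089
P(Wq > t) = ρ·e^{−(μ−λ)t} = 0.3089·e^{−1.5432}
= 0.3089·0.213695 = 0.066000

Final: 0.066000


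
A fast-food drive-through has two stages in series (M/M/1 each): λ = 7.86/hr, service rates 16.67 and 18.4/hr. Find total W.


Each node sees arrival rate λ = 7.86/hr (tandem ⇒ throughput preserved).
W₁ = 1/(μ₁−λ) = 1/(16.67−7.86) = 0.11351 hr
W₂ = 1/(μ₂−λ) = 1/(18.4−7.86) = 0.09488 hr
W_total = W₁ + W₂ = 0.11351 + 0.09488 = 0.20838 hr

Final: 0.20838 hr


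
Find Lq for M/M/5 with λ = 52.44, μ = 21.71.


a = λ/μ = 2.4155; ρ = a/5 = 0.4831
P₀ = 0.087522
Lq = P₀·a^c·ρ / (c!·(1−ρ)²) = 0.087522·82.22697·0.4831/(120·0.26719)
= 0.10843

Final: 0.10843


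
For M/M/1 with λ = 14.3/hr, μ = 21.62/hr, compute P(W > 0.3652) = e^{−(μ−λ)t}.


W ~ Exponential(μ−λ) for M/M/1.
μ − λ = 21.62 − 14.3 = 7.3200
P(W > t) = e^{−(μ−λ)t} = e^{−2.6733} = 0.069027

Final: 0.069027


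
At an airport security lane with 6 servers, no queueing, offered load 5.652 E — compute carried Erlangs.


B(6,5.652) = 0.240096 (Erlang-B)
Carried load = a(1 − B) = 5.652·(1 − 0.240096) = 5.652·0.759904 = 4.2950 E

Final: 4.2950 Erlangs


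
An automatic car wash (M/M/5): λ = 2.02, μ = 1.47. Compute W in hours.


a = 1.3741; ρ = 0.2748; P₀ = 0.252804
Lq = P₀·a^c·ρ/(c!(1−ρ)²) = 0.005395
Wq = Lq/λ = 0.005395/2.02 = 0.002671 hr
W = Wq + 1/μ = 0.002671 + 0.68027 = 0.68294 hr

Final: 0.68294 hr


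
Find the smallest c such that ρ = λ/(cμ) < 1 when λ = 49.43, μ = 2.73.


Stability requires cμ > λ ⇔ c > λ/μ.
λ/μ = 49.43/2.73 = 18.1062
Minimum integer c = ⌊18.1062⌋ + 1 = 19
Check: 19·2.73 = 51.87 > 49.43, while 18·2.73 = 49.14 ≤ 49.43

Final: 19 servers


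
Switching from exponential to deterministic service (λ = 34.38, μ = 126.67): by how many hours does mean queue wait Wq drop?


ρ = 34.38/126.67 = 0.2714
Wq(M/M/1) = ρ/(μ−λ) = 0.2714/92.29 = 0.002941 hr
Wq(M/D/1) = ρ/(2(μ−λ)) = 0.001470 hr
Savings = 0.002941 − 0.001470 = 0.001470 hr

Final: 0.001470 hr


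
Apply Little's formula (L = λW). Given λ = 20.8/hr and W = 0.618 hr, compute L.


L = λW = 20.8·0.618 = 12.8544

Final: 12.8544


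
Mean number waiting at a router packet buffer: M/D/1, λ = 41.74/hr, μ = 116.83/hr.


ρ = 41.74/116.83 = 0.3573
M/D/1: Lq = ρ²/(2(1−ρ)) = 0.1276/(2·0.6427) = 0.09930

Final: 0.09930


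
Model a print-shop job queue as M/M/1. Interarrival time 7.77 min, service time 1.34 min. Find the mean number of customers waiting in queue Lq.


λ = 60/7.77 = 7.7220 /hr
μ = 60/1.34 = 44.7761 /hr
ρ = λ/μ = 7.7220/44.7761 = 0.1725
Lq = ρ²/(1−ρ) = 0.02974/0.8275 = 0.03594

Final: 0.03594


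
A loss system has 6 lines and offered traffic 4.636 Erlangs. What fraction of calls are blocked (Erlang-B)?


B(c,a) = (a^c/c!) / Σ_{k=0}^{c} a^k/k!
a^6/6! = 13.788851
Σ terms (k=0..6): 1.00000 + 4.63600 + 10.74625 + 16.60654 + 19.24697 + 17.84579 + 13.78885 = 83.870403
B = 13.788851/83.870403 = 0.164407

Final: 0.164407
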